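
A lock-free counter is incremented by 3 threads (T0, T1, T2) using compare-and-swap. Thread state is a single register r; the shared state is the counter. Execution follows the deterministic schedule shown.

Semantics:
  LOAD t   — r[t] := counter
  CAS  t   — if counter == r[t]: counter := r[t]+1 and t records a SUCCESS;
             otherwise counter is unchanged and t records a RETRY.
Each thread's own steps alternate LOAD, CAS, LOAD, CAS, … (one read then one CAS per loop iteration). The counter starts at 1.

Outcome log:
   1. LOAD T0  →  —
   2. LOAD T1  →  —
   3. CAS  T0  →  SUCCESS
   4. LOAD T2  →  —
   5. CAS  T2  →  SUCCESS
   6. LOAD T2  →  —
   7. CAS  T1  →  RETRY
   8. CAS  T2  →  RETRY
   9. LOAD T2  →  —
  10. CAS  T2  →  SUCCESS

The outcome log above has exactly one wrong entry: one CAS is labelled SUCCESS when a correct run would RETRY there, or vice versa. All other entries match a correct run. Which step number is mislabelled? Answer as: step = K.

step = 8

Re-executing:
#1 T0 reads 1
#2 T1 reads 1
#3 T0 CAS(1→2) writes; counter now 2
#4 T2 reads 2
#5 T2 CAS(2→3) writes; counter now 3
#6 T2 reads 3
#7 T1 CAS(1→2) fails; counter now 3
#8 T2 CAS(3→4) writes; counter now 4
#9 T2 reads 4
#10 T2 CAS(4→5) writes; counter now 5
Mismatch at 8.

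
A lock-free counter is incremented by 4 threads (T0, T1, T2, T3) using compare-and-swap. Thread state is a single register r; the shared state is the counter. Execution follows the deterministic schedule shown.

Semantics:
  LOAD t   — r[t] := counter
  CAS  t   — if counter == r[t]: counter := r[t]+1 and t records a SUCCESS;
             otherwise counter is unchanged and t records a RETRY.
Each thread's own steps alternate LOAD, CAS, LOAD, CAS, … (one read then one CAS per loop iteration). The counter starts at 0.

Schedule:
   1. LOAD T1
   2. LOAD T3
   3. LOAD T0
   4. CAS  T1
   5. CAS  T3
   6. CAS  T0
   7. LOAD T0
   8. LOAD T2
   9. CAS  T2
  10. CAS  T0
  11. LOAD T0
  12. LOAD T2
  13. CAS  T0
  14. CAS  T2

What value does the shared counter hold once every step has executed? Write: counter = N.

counter = 3

step 1: T1 LOAD ⇒ load; ctr=0 reg=0
step 2: T3 LOAD ⇒ load; ctr=0 reg=0
step 3: T0 LOAD ⇒ load; ctr=0 reg=0
step 4: T1 CAS ⇒ ok; ctr=1 reg=0
step 5: T3 CAS ⇒ retry; ctr=1 reg=0
step 6: T0 CAS ⇒ retry; ctr=1 reg=0
step 7: T0 LOAD ⇒ load; ctr=1 reg=1
step 8: T2 LOAD ⇒ load; ctr=1 reg=1
step 9: T2 CAS ⇒ ok; ctr=2 reg=1
step 10: T0 CAS ⇒ retry; ctr=2 reg=1
step 11: T0 LOAD ⇒ load; ctr=2 reg=2
step 12: T2 LOAD ⇒ load; ctr=2 reg=2
step 13: T0 CAS ⇒ ok; ctr=3 reg=2
step 14: T2 CAS ⇒ retry; ctr=3 reg=2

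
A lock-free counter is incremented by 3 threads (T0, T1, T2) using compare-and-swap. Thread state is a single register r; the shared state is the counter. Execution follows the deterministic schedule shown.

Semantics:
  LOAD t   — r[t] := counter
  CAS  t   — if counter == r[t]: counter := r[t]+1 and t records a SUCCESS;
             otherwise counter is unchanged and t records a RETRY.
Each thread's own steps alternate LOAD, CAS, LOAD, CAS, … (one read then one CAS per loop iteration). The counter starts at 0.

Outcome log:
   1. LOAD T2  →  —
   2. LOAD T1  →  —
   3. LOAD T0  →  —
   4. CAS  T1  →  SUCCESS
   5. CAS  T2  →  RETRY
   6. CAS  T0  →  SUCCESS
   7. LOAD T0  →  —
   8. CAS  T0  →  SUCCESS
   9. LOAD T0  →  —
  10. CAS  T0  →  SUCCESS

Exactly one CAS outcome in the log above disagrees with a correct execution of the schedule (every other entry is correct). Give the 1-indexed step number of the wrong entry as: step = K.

step = 6

Correct run:
[1] T2.load  rd  (counter 0, T2.r 0)
[2] T1.load  rd  (counter 0, T1.r 0)
[3] T0.load  rd  (counter 0, T0.r 0)
[4] T1.cas  hit  (counter 1, T1.r 0)
[5] T2.cas  miss  (counter 1, T2.r 0)
[6] T0.cas  miss  (counter 1, T0.r 0)
[7] T0.load  rd  (counter 1, T0.r 1)
[8] T0.cas  hit  (counter 2, T0.r 1)
[9] T0.load  rd  (counter 2, T0.r 2)
[10] T0.cas  hit  (counter 3, T0.r 2)
Flip is step 6.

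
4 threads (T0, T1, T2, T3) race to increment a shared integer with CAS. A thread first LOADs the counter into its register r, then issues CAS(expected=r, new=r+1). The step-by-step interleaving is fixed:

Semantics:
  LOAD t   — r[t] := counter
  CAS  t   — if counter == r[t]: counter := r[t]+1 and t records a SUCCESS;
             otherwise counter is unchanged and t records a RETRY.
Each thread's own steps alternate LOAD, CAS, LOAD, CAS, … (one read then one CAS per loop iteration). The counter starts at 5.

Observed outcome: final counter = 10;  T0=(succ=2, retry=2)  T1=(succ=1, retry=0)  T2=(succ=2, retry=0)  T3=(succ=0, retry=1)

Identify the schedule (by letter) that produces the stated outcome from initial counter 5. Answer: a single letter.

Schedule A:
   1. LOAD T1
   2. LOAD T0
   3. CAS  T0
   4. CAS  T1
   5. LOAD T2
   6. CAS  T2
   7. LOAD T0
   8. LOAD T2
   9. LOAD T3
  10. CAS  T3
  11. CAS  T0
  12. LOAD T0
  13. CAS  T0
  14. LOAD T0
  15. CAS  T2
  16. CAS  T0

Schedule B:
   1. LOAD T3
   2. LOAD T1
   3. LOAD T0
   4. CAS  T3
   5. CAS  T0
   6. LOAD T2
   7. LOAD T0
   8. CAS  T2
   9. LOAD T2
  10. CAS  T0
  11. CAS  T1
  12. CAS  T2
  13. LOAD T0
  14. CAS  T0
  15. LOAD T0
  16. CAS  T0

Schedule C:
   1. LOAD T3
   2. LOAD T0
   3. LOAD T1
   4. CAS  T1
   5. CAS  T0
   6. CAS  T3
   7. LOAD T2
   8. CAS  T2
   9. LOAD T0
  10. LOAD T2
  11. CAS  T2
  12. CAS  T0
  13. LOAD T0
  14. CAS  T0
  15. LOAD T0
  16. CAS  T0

Tracing schedule C:
T3 LOAD — after: cnt=5, r=5 — load
T0 LOAD — after: cnt=5, r=5 — load
T1 LOAD — after: cnt=5, r=5 — load
T1 CAS — after: cnt=6, r=5 — ok
T0 CAS — after: cnt=6, r=5 — retry
T3 CAS — after: cnt=6, r=5 — retry
T2 LOAD — after: cnt=6, r=6 — load
T2 CAS — after: cnt=7, r=6 — ok
T0 LOAD — after: cnt=7, r=7 — load
T2 LOAD — after: cnt=7, r=7 — load
T2 CAS — after: cnt=8, r=7 — ok
T0 CAS — after: cnt=8, r=7 — retry
T0 LOAD — after: cnt=8, r=8 — load
T0 CAS — after: cnt=9, r=8 — ok
T0 LOAD — after: cnt=9, r=9 — load
T0 CAS — after: cnt=10, r=9 — ok

C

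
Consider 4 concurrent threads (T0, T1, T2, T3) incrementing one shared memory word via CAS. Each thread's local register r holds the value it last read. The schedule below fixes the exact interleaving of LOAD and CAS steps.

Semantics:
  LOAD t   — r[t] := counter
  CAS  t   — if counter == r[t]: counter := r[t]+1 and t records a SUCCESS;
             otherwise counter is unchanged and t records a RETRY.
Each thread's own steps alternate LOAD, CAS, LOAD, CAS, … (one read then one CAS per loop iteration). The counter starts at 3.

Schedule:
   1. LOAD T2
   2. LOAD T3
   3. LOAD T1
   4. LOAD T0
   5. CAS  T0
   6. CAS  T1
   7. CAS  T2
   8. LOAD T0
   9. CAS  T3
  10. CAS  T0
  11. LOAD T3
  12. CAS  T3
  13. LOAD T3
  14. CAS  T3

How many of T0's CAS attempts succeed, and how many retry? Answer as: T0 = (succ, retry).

[1] T2.load  rd  (counter 3, T2.r 3)
[2] T3.load  rd  (counter 3, T3.r 3)
[3] T1.load  rd  (counter 3, T1.r 3)
[4] T0.load  rd  (counter 3, T0.r 3)
[5] T0.cas  hit  (counter 4, T0.r 3)
[6] T1.cas  miss  (counter 4, T1.r 3)
[7] T2.cas  miss  (counter 4, T2.r 3)
[8] T0.load  rd  (counter 4, T0.r 4)
[9] T3.cas  miss  (counter 4, T3.r 3)
[10] T0.cas  hit  (counter 5, T0.r 4)
[11] T3.load  rd  (counter 5, T3.r 5)
[12] T3.cas  hit  (counter 6, T3.r 5)
[13] T3.load  rd  (counter 6, T3.r 6)
[14] T3.cas  hit  (counter 7, T3.r 6)

T0 = (2, 0)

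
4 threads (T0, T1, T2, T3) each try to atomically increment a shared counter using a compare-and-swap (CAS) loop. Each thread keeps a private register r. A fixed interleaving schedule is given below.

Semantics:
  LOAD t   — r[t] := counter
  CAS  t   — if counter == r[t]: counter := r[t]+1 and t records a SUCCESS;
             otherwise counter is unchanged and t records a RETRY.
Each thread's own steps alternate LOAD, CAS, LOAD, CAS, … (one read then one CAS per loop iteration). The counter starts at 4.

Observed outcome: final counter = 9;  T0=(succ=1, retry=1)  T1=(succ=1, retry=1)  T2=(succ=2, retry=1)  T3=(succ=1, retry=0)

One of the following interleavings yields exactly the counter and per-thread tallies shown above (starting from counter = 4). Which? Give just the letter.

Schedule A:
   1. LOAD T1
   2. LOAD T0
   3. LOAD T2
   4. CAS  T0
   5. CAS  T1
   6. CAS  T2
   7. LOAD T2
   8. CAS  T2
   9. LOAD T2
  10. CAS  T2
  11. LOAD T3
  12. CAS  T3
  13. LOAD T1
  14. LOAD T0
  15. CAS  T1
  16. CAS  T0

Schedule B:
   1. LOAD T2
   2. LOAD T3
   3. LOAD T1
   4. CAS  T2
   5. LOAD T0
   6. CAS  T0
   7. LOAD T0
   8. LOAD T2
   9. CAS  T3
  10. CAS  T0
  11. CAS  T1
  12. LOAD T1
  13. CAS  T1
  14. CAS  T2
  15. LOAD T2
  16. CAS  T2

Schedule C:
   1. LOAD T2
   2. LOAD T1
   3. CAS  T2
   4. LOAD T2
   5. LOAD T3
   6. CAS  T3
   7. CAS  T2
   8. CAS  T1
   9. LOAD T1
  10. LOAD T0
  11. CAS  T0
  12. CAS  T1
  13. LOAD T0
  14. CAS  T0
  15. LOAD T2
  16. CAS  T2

Simulating candidate A:
[1] T1.load  rd  (counter 4, T1.r 4)
[2] T0.load  rd  (counter 4, T0.r 4)
[3] T2.load  rd  (counter 4, T2.r 4)
[4] T0.cas  hit  (counter 5, T0.r 4)
[5] T1.cas  miss  (counter 5, T1.r 4)
[6] T2.cas  miss  (counter 5, T2.r 4)
[7] T2.load  rd  (counter 5, T2.r 5)
[8] T2.cas  hit  (counter 6, T2.r 5)
[9] T2.load  rd  (counter 6, T2.r 6)
[10] T2.cas  hit  (counter 7, T2.r 6)
[11] T3.load  rd  (counter 7, T3.r 7)
[12] T3.cas  hit  (counter 8, T3.r 7)
[13] T1.load  rd  (counter 8, T1.r 8)
[14] T0.load  rd  (counter 8, T0.r 8)
[15] T1.cas  hit  (counter 9, T1.r 8)
[16] T0.cas  miss  (counter 9, T0.r 8)

A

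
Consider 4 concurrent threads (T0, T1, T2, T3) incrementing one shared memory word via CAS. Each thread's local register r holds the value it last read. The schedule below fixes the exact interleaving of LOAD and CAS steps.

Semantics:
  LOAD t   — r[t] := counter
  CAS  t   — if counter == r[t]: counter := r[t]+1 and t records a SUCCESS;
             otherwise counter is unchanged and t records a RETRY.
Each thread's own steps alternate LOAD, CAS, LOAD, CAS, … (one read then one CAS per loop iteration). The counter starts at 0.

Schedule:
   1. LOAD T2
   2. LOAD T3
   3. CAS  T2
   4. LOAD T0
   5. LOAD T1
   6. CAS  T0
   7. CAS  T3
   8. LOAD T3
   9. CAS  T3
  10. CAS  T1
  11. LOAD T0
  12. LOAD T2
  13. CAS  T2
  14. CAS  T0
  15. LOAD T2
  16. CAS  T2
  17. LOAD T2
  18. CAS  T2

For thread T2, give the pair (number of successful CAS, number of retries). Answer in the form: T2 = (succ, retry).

T2 = (4, 0)

1. LOAD T2 → mem=0 r[T2]=0 [LOAD]
2. LOAD T3 → mem=0 r[T3]=0 [LOAD]
3. CAS T2 → mem=1 r[T2]=0 [OK]
4. LOAD T0 → mem=1 r[T0]=1 [LOAD]
5. LOAD T1 → mem=1 r[T1]=1 [LOAD]
6. CAS T0 → mem=2 r[T0]=1 [OK]
7. CAS T3 → mem=2 r[T3]=0 [RETRY]
8. LOAD T3 → mem=2 r[T3]=2 [LOAD]
9. CAS T3 → mem=3 r[T3]=2 [OK]
10. CAS T1 → mem=3 r[T1]=1 [RETRY]
11. LOAD T0 → mem=3 r[T0]=3 [LOAD]
12. LOAD T2 → mem=3 r[T2]=3 [LOAD]
13. CAS T2 → mem=4 r[T2]=3 [OK]
14. CAS T0 → mem=4 r[T0]=3 [RETRY]
15. LOAD T2 → mem=4 r[T2]=4 [LOAD]
16. CAS T2 → mem=5 r[T2]=4 [OK]
17. LOAD T2 → mem=5 r[T2]=5 [LOAD]
18. CAS T2 → mem=6 r[T2]=5 [OK]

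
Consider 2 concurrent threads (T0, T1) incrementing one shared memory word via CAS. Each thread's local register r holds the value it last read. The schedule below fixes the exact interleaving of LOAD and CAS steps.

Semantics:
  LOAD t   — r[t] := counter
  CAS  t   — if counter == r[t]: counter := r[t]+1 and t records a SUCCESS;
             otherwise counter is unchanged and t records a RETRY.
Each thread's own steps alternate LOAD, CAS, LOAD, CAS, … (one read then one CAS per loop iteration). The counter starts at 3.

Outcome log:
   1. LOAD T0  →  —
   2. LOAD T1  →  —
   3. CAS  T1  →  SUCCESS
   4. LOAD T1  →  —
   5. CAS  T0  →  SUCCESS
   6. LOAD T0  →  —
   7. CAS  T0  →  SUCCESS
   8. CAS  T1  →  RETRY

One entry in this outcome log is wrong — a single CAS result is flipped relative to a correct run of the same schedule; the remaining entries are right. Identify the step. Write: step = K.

step = 5

Re-executing:
   1) LOAD T0:  M=3  r_T0=3
   2) LOAD T1:  M=3  r_T1=3
   3) CAS  T1:  M=4  r_T1=3 ✓
   4) LOAD T1:  M=4  r_T1=4
   5) CAS  T0:  M=4  r_T0=3 ✗
   6) LOAD T0:  M=4  r_T0=4
   7) CAS  T0:  M=5  r_T0=4 ✓
   8) CAS  T1:  M=5  r_T1=4 ✗
Log disagrees first at step 5.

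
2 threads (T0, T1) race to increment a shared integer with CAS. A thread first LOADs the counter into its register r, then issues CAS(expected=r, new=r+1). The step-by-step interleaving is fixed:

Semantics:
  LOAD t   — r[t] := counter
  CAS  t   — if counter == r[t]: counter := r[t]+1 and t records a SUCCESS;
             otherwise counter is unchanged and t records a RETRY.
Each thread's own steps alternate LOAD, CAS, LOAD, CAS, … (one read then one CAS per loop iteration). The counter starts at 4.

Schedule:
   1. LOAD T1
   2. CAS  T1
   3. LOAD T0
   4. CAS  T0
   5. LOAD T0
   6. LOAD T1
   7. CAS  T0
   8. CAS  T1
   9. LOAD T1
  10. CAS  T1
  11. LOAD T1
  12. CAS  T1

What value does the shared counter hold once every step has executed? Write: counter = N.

#1 T1 reads 4
#2 T1 CAS(4→5) writes; counter now 5
#3 T0 reads 5
#4 T0 CAS(5→6) writes; counter now 6
#5 T0 reads 6
#6 T1 reads 6
#7 T0 CAS(6→7) writes; counter now 7
#8 T1 CAS(6→7) fails; counter now 7
#9 T1 reads 7
#10 T1 CAS(7→8) writes; counter now 8
#11 T1 reads 8
#12 T1 CAS(8→9) writes; counter now 9

counter = 9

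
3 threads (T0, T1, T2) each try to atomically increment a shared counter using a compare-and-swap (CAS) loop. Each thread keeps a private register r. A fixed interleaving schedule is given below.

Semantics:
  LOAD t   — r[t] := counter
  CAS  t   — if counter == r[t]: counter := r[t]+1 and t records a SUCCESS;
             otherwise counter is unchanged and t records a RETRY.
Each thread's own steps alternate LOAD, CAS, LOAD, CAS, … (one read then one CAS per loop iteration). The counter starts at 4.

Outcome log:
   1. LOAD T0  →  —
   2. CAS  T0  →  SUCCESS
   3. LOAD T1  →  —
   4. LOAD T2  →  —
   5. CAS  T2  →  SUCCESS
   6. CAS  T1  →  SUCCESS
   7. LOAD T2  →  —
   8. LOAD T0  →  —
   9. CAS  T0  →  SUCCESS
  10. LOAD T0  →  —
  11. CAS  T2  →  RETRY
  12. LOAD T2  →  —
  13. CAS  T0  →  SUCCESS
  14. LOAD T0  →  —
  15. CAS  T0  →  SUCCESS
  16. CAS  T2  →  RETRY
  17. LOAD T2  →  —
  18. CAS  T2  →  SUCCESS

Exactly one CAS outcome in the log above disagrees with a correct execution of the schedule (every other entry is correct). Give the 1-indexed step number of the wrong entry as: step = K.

Re-executing:
T0 LOAD — after: cnt=4, r=4 — load
T0 CAS — after: cnt=5, r=4 — ok
T1 LOAD — after: cnt=5, r=5 — load
T2 LOAD — after: cnt=5, r=5 — load
T2 CAS — after: cnt=6, r=5 — ok
T1 CAS — after: cnt=6, r=5 — retry
T2 LOAD — after: cnt=6, r=6 — load
T0 LOAD — after: cnt=6, r=6 — load
T0 CAS — after: cnt=7, r=6 — ok
T0 LOAD — after: cnt=7, r=7 — load
T2 CAS — after: cnt=7, r=6 — retry
T2 LOAD — after: cnt=7, r=7 — load
T0 CAS — after: cnt=8, r=7 — ok
T0 LOAD — after: cnt=8, r=8 — load
T0 CAS — after: cnt=9, r=8 — ok
T2 CAS — after: cnt=9, r=7 — retry
T2 LOAD — after: cnt=9, r=9 — load
T2 CAS — after: cnt=10, r=9 — ok
Log disagrees first at step 6.

step = 6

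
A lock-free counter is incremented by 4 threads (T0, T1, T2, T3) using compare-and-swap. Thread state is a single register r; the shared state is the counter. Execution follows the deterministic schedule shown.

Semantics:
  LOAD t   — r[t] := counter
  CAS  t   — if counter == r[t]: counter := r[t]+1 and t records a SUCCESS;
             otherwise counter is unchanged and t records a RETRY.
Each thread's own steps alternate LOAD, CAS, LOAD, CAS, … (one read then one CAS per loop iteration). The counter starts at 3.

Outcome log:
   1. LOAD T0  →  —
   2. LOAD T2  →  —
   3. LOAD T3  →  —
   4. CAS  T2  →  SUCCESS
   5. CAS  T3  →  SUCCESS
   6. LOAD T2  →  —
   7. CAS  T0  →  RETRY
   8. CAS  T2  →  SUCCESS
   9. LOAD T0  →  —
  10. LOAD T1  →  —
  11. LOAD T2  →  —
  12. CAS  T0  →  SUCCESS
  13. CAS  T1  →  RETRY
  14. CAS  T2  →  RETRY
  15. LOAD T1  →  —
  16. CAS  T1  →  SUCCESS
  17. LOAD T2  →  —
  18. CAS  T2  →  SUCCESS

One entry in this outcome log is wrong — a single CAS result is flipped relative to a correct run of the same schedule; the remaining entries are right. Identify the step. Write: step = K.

step = 5

Correct run:
#1 T0 reads 3
#2 T2 reads 3
#3 T3 reads 3
#4 T2 CAS(3→4) writes; counter now 4
#5 T3 CAS(3→4) fails; counter now 4
#6 T2 reads 4
#7 T0 CAS(3→4) fails; counter now 4
#8 T2 CAS(4→5) writes; counter now 5
#9 T0 reads 5
#10 T1 reads 5
#11 T2 reads 5
#12 T0 CAS(5→6) writes; counter now 6
#13 T1 CAS(5→6) fails; counter now 6
#14 T2 CAS(5→6) fails; counter now 6
#15 T1 reads 6
#16 T1 CAS(6→7) writes; counter now 7
#17 T2 reads 7
#18 T2 CAS(7→8) writes; counter now 8
Log disagrees first at step 5.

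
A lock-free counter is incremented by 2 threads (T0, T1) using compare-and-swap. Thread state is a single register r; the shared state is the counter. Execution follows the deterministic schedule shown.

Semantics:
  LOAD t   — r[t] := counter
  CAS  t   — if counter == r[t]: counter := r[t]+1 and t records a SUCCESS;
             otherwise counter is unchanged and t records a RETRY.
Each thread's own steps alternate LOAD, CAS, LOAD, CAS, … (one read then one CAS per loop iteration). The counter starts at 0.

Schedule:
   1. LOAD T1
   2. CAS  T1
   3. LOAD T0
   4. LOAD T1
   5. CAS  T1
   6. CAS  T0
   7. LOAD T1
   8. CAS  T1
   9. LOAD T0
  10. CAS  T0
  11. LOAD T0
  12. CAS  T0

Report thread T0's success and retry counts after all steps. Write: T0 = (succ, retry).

T0 = (2, 1)

step 1: T1 LOAD ⇒ load; ctr=0 reg=0
step 2: T1 CAS ⇒ ok; ctr=1 reg=0
step 3: T0 LOAD ⇒ load; ctr=1 reg=1
step 4: T1 LOAD ⇒ load; ctr=1 reg=1
step 5: T1 CAS ⇒ ok; ctr=2 reg=1
step 6: T0 CAS ⇒ retry; ctr=2 reg=1
step 7: T1 LOAD ⇒ load; ctr=2 reg=2
step 8: T1 CAS ⇒ ok; ctr=3 reg=2
step 9: T0 LOAD ⇒ load; ctr=3 reg=3
step 10: T0 CAS ⇒ ok; ctr=4 reg=3
step 11: T0 LOAD ⇒ load; ctr=4 reg=4
step 12: T0 CAS ⇒ ok; ctr=5 reg=4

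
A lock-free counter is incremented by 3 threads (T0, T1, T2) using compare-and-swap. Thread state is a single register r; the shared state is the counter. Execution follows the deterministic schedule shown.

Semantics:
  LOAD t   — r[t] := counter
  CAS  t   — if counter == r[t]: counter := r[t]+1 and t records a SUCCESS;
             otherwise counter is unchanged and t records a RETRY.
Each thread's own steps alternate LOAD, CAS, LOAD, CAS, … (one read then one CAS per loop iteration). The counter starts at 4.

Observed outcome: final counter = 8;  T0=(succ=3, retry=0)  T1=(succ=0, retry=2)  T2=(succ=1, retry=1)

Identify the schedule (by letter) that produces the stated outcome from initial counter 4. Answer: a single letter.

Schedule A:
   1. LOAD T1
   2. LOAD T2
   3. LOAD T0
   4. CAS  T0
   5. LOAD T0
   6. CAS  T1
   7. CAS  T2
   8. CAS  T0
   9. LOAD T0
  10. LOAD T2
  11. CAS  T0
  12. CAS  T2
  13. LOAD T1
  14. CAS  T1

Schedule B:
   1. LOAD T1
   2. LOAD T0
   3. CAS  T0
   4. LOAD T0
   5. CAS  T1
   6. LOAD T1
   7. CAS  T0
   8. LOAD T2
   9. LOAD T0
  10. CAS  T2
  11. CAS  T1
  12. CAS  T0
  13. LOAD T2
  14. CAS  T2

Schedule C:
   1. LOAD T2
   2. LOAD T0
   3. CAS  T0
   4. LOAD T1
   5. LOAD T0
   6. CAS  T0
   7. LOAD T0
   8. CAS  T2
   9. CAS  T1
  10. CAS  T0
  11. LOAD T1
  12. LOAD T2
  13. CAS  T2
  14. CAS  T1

Simulating candidate C:
[1] T2.load  rd  (counter 4, T2.r 4)
[2] T0.load  rd  (counter 4, T0.r 4)
[3] T0.cas  hit  (counter 5, T0.r 4)
[4] T1.load  rd  (counter 5, T1.r 5)
[5] T0.load  rd  (counter 5, T0.r 5)
[6] T0.cas  hit  (counter 6, T0.r 5)
[7] T0.load  rd  (counter 6, T0.r 6)
[8] T2.cas  miss  (counter 6, T2.r 4)
[9] T1.cas  miss  (counter 6, T1.r 5)
[10] T0.cas  hit  (counter 7, T0.r 6)
[11] T1.load  rd  (counter 7, T1.r 7)
[12] T2.load  rd  (counter 7, T2.r 7)
[13] T2.cas  hit  (counter 8, T2.r 7)
[14] T1.cas  miss  (counter 8, T1.r 7)

C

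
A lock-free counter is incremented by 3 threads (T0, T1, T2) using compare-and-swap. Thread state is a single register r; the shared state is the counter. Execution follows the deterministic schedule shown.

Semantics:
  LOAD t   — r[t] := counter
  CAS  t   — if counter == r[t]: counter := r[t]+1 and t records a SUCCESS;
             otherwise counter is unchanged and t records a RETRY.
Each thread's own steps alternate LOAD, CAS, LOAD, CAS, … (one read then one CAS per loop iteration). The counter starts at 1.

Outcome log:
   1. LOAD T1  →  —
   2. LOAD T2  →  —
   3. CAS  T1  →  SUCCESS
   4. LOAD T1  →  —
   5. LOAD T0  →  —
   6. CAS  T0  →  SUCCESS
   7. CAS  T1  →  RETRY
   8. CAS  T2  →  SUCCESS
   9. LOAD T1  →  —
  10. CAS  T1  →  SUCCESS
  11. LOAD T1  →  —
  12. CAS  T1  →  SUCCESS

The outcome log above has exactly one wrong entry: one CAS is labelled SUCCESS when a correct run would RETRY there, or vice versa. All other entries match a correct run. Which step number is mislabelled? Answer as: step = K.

Reference trace:
T1 LOAD — after: cnt=1, r=1 — load
T2 LOAD — after: cnt=1, r=1 — load
T1 CAS — after: cnt=2, r=1 — ok
T1 LOAD — after: cnt=2, r=2 — load
T0 LOAD — after: cnt=2, r=2 — load
T0 CAS — after: cnt=3, r=2 — ok
T1 CAS — after: cnt=3, r=2 — retry
T2 CAS — after: cnt=3, r=1 — retry
T1 LOAD — after: cnt=3, r=3 — load
T1 CAS — after: cnt=4, r=3 — ok
T1 LOAD — after: cnt=4, r=4 — load
T1 CAS — after: cnt=5, r=4 — ok
Flip is step 8.

step = 8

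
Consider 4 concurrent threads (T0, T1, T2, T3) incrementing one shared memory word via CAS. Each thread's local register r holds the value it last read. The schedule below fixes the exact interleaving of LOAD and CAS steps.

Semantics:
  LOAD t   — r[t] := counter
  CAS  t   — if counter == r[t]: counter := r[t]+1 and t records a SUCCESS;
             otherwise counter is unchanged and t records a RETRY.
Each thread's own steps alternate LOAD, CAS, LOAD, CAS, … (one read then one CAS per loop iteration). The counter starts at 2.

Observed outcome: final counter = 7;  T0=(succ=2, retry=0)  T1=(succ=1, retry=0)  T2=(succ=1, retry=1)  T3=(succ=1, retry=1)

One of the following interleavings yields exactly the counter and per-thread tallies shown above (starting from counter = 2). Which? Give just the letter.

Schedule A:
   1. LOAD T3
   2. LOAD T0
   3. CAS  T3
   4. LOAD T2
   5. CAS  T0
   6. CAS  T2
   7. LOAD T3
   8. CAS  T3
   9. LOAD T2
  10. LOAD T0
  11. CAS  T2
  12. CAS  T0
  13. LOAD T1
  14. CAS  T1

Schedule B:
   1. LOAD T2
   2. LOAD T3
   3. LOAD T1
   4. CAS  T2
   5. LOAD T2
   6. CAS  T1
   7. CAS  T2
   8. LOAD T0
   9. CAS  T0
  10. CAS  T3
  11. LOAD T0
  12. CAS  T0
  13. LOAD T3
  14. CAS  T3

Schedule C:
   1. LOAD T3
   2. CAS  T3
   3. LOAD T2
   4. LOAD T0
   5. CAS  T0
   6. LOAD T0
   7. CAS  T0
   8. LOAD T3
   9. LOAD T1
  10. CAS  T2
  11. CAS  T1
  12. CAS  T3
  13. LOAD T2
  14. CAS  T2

C

Simulating candidate C:
[1] T3.load  rd  (counter 2, T3.r 2)
[2] T3.cas  hit  (counter 3, T3.r 2)
[3] T2.load  rd  (counter 3, T2.r 3)
[4] T0.load  rd  (counter 3, T0.r 3)
[5] T0.cas  hit  (counter 4, T0.r 3)
[6] T0.load  rd  (counter 4, T0.r 4)
[7] T0.cas  hit  (counter 5, T0.r 4)
[8] T3.load  rd  (counter 5, T3.r 5)
[9] T1.load  rd  (counter 5, T1.r 5)
[10] T2.cas  miss  (counter 5, T2.r 3)
[11] T1.cas  hit  (counter 6, T1.r 5)
[12] T3.cas  miss  (counter 6, T3.r 5)
[13] T2.load  rd  (counter 6, T2.r 6)
[14] T2.cas  hit  (counter 7, T2.r 6)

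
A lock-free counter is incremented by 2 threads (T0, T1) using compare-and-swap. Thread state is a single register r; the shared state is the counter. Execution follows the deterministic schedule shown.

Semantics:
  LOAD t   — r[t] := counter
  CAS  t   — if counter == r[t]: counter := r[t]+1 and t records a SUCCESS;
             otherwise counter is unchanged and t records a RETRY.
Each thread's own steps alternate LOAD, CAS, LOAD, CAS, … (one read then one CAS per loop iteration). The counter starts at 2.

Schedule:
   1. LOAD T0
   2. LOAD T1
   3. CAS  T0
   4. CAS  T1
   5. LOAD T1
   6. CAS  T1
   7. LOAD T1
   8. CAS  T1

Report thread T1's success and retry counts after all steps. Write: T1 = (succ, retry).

T0 LOAD — after: cnt=2, r=2 — load
T1 LOAD — after: cnt=2, r=2 — load
T0 CAS — after: cnt=3, r=2 — ok
T1 CAS — after: cnt=3, r=2 — retry
T1 LOAD — after: cnt=3, r=3 — load
T1 CAS — after: cnt=4, r=3 — ok
T1 LOAD — after: cnt=4, r=4 — load
T1 CAS — after: cnt=5, r=4 — ok

T1 = (2, 1)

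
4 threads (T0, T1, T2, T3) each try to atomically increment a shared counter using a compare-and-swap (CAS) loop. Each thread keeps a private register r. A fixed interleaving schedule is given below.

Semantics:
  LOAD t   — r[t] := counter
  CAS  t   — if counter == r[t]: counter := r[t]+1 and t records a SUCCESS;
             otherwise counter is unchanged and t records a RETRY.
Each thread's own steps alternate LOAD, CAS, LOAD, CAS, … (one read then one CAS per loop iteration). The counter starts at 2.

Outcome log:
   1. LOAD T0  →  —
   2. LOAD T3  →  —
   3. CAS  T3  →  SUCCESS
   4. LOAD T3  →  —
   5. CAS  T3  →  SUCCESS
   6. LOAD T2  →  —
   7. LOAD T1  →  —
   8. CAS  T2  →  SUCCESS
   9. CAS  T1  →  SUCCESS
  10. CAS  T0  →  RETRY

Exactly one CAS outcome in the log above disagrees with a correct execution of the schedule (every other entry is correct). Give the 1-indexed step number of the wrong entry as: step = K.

Correct run:
1. LOAD T0 → mem=2 r[T0]=2 [LOAD]
2. LOAD T3 → mem=2 r[T3]=2 [LOAD]
3. CAS T3 → mem=3 r[T3]=2 [OK]
4. LOAD T3 → mem=3 r[T3]=3 [LOAD]
5. CAS T3 → mem=4 r[T3]=3 [OK]
6. LOAD T2 → mem=4 r[T2]=4 [LOAD]
7. LOAD T1 → mem=4 r[T1]=4 [LOAD]
8. CAS T2 → mem=5 r[T2]=4 [OK]
9. CAS T1 → mem=5 r[T1]=4 [RETRY]
10. CAS T0 → mem=5 r[T0]=2 [RETRY]
Flip is step 9.

step = 9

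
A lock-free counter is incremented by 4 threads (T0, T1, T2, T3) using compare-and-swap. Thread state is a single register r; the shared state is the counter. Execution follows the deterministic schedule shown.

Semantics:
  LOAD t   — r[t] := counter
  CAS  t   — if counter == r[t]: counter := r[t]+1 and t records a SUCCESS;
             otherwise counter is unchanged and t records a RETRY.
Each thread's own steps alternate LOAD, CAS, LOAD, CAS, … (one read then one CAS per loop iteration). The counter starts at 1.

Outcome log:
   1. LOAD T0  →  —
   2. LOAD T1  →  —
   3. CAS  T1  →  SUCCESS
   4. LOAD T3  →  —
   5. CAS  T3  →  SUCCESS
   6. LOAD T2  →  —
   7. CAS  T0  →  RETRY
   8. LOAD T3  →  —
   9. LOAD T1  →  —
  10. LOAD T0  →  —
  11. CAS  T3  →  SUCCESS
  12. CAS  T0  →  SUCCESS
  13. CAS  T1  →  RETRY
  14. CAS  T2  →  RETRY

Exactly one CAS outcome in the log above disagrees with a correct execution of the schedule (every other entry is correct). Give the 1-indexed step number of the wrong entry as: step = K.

step = 12

Re-executing:
#1 T0 reads 1
#2 T1 reads 1
#3 T1 CAS(1→2) writes; counter now 2
#4 T3 reads 2
#5 T3 CAS(2→3) writes; counter now 3
#6 T2 reads 3
#7 T0 CAS(1→2) fails; counter now 3
#8 T3 reads 3
#9 T1 reads 3
#10 T0 reads 3
#11 T3 CAS(3→4) writes; counter now 4
#12 T0 CAS(3→4) fails; counter now 4
#13 T1 CAS(3→4) fails; counter now 4
#14 T2 CAS(3→4) fails; counter now 4
Mismatch at 12.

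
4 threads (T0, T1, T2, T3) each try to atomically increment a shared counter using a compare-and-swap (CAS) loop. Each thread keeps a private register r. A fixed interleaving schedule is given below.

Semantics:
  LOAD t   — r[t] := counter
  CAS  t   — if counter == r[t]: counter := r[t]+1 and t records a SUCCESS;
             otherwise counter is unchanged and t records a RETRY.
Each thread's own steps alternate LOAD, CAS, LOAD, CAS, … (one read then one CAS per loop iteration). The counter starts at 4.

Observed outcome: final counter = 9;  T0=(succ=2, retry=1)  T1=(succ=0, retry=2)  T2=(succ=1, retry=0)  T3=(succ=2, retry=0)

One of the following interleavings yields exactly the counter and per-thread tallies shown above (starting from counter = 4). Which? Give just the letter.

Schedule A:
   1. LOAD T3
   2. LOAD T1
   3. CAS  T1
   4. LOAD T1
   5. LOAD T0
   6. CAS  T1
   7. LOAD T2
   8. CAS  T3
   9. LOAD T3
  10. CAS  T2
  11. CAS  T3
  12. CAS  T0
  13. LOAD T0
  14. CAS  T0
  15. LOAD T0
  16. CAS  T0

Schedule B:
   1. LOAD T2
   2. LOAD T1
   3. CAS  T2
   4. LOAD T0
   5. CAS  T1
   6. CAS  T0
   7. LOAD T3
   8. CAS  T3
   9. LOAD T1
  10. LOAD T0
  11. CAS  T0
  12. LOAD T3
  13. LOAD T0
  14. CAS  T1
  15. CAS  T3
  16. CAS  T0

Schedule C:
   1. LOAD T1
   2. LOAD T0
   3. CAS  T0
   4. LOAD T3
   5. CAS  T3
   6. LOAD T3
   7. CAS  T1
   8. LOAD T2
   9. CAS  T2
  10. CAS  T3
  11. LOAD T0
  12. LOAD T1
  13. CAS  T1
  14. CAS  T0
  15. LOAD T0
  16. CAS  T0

Run B:
[1] T2.load  rd  (counter 4, T2.r 4)
[2] T1.load  rd  (counter 4, T1.r 4)
[3] T2.cas  hit  (counter 5, T2.r 4)
[4] T0.load  rd  (counter 5, T0.r 5)
[5] T1.cas  miss  (counter 5, T1.r 4)
[6] T0.cas  hit  (counter 6, T0.r 5)
[7] T3.load  rd  (counter 6, T3.r 6)
[8] T3.cas  hit  (counter 7, T3.r 6)
[9] T1.load  rd  (counter 7, T1.r 7)
[10] T0.load  rd  (counter 7, T0.r 7)
[11] T0.cas  hit  (counter 8, T0.r 7)
[12] T3.load  rd  (counter 8, T3.r 8)
[13] T0.load  rd  (counter 8, T0.r 8)
[14] T1.cas  miss  (counter 8, T1.r 7)
[15] T3.cas  hit  (counter 9, T3.r 8)
[16] T0.cas  miss  (counter 9, T0.r 8)

B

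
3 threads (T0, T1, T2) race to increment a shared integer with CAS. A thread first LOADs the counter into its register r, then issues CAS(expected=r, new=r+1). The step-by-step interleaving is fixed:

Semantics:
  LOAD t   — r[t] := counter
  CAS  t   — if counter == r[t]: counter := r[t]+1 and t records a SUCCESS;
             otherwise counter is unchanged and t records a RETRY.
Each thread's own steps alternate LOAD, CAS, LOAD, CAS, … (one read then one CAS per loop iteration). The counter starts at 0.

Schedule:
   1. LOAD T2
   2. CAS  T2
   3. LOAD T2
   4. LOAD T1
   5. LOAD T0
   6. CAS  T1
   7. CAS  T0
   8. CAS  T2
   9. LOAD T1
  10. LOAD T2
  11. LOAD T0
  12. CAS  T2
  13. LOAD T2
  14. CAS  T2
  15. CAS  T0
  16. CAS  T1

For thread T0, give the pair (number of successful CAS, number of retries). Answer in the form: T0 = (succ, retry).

[1] T2.load  rd  (counter 0, T2.r 0)
[2] T2.cas  hit  (counter 1, T2.r 0)
[3] T2.load  rd  (counter 1, T2.r 1)
[4] T1.load  rd  (counter 1, T1.r 1)
[5] T0.load  rd  (counter 1, T0.r 1)
[6] T1.cas  hit  (counter 2, T1.r 1)
[7] T0.cas  miss  (counter 2, T0.r 1)
[8] T2.cas  miss  (counter 2, T2.r 1)
[9] T1.load  rd  (counter 2, T1.r 2)
[10] T2.load  rd  (counter 2, T2.r 2)
[11] T0.load  rd  (counter 2, T0.r 2)
[12] T2.cas  hit  (counter 3, T2.r 2)
[13] T2.load  rd  (counter 3, T2.r 3)
[14] T2.cas  hit  (counter 4, T2.r 3)
[15] T0.cas  miss  (counter 4, T0.r 2)
[16] T1.cas  miss  (counter 4, T1.r 2)

T0 = (0, 2)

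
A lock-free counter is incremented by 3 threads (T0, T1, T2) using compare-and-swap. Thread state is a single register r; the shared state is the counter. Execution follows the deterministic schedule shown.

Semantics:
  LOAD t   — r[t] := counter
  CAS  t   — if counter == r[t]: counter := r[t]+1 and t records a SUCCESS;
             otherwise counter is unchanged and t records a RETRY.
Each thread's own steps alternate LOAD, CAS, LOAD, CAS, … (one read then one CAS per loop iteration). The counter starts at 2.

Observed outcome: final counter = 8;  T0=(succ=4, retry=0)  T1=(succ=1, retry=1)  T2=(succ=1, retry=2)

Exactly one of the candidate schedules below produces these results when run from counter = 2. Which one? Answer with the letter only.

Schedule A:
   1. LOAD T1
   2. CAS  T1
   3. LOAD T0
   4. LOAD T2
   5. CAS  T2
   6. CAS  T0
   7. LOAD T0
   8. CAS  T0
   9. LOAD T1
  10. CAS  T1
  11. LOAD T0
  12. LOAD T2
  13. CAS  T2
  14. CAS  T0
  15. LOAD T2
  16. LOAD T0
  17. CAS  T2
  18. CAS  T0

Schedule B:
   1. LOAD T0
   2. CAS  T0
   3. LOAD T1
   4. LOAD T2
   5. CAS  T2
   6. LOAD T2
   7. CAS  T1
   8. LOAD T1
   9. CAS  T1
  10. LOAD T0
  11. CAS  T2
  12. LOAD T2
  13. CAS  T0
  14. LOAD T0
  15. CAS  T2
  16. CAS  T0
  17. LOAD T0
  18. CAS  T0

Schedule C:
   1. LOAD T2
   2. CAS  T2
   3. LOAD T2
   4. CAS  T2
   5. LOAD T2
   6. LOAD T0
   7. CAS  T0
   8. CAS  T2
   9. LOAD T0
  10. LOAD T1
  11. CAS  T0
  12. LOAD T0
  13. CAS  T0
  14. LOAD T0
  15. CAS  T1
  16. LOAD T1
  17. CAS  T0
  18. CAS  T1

B

Run B:
T0 LOAD — after: cnt=2, r=2 — load
T0 CAS — after: cnt=3, r=2 — ok
T1 LOAD — after: cnt=3, r=3 — load
T2 LOAD — after: cnt=3, r=3 — load
T2 CAS — after: cnt=4, r=3 — ok
T2 LOAD — after: cnt=4, r=4 — load
T1 CAS — after: cnt=4, r=3 — retry
T1 LOAD — after: cnt=4, r=4 — load
T1 CAS — after: cnt=5, r=4 — ok
T0 LOAD — after: cnt=5, r=5 — load
T2 CAS — after: cnt=5, r=4 — retry
T2 LOAD — after: cnt=5, r=5 — load
T0 CAS — after: cnt=6, r=5 — ok
T0 LOAD — after: cnt=6, r=6 — load
T2 CAS — after: cnt=6, r=5 — retry
T0 CAS — after: cnt=7, r=6 — ok
T0 LOAD — after: cnt=7, r=7 — load
T0 CAS — after: cnt=8, r=7 — ok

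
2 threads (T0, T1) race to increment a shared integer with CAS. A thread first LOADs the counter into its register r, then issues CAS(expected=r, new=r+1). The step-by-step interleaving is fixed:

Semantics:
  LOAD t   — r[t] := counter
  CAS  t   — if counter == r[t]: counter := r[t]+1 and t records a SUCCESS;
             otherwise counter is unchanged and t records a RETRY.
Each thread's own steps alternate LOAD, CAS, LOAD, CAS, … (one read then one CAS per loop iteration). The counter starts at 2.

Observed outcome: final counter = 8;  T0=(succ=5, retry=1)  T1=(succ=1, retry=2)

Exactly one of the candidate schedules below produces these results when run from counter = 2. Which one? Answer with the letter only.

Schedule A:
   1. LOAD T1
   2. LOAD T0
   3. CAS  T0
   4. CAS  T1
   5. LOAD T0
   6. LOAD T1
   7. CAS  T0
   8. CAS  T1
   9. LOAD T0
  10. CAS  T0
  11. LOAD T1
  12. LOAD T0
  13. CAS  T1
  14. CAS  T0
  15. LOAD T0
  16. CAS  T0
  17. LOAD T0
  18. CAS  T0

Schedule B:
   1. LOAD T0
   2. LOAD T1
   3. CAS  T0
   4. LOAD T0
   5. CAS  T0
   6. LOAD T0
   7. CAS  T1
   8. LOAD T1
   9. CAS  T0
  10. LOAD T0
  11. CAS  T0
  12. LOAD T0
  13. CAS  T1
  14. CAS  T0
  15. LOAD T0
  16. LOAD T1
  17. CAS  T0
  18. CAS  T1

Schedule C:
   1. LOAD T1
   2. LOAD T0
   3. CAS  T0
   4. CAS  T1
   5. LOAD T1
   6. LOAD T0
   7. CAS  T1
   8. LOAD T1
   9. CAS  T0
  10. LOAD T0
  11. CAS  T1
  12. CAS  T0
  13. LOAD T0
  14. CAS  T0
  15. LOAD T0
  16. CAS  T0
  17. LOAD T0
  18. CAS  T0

A

Run A:
1. LOAD T1 → mem=2 r[T1]=2 [LOAD]
2. LOAD T0 → mem=2 r[T0]=2 [LOAD]
3. CAS T0 → mem=3 r[T0]=2 [OK]
4. CAS T1 → mem=3 r[T1]=2 [RETRY]
5. LOAD T0 → mem=3 r[T0]=3 [LOAD]
6. LOAD T1 → mem=3 r[T1]=3 [LOAD]
7. CAS T0 → mem=4 r[T0]=3 [OK]
8. CAS T1 → mem=4 r[T1]=3 [RETRY]
9. LOAD T0 → mem=4 r[T0]=4 [LOAD]
10. CAS T0 → mem=5 r[T0]=4 [OK]
11. LOAD T1 → mem=5 r[T1]=5 [LOAD]
12. LOAD T0 → mem=5 r[T0]=5 [LOAD]
13. CAS T1 → mem=6 r[T1]=5 [OK]
14. CAS T0 → mem=6 r[T0]=5 [RETRY]
15. LOAD T0 → mem=6 r[T0]=6 [LOAD]
16. CAS T0 → mem=7 r[T0]=6 [OK]
17. LOAD T0 → mem=7 r[T0]=7 [LOAD]
18. CAS T0 → mem=8 r[T0]=7 [OK]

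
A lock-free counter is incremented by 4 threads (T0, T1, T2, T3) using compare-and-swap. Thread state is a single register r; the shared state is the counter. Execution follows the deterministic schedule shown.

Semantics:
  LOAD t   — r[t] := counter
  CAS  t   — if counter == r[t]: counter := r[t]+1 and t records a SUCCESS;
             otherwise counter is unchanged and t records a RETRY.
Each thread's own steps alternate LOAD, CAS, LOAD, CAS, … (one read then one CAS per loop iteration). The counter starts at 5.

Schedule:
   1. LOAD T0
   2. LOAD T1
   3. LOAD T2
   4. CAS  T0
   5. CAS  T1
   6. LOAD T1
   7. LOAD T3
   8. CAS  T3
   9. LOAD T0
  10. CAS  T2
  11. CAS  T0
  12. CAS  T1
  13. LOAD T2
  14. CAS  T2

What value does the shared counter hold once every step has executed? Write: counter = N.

counter = 9

[1] T0.load  rd  (counter 5, T0.r 5)
[2] T1.load  rd  (counter 5, T1.r 5)
[3] T2.load  rd  (counter 5, T2.r 5)
[4] T0.cas  hit  (counter 6, T0.r 5)
[5] T1.cas  miss  (counter 6, T1.r 5)
[6] T1.load  rd  (counter 6, T1.r 6)
[7] T3.load  rd  (counter 6, T3.r 6)
[8] T3.cas  hit  (counter 7, T3.r 6)
[9] T0.load  rd  (counter 7, T0.r 7)
[10] T2.cas  miss  (counter 7, T2.r 5)
[11] T0.cas  hit  (counter 8, T0.r 7)
[12] T1.cas  miss  (counter 8, T1.r 6)
[13] T2.load  rd  (counter 8, T2.r 8)
[14] T2.cas  hit  (counter 9, T2.r 8)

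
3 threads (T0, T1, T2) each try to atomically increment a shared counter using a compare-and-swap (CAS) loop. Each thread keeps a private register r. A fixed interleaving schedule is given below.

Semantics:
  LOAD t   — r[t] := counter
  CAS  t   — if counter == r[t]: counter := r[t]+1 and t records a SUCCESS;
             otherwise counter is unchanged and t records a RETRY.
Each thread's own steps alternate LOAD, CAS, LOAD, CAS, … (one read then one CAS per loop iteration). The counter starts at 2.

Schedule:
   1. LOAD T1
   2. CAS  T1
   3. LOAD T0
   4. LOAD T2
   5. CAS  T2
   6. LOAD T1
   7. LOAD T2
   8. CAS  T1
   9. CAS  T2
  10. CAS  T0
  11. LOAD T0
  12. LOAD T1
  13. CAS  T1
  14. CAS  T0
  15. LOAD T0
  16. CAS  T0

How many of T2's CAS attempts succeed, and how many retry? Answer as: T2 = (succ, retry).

step 1: T1 LOAD ⇒ load; ctr=2 reg=2
step 2: T1 CAS ⇒ ok; ctr=3 reg=2
step 3: T0 LOAD ⇒ load; ctr=3 reg=3
step 4: T2 LOAD ⇒ load; ctr=3 reg=3
step 5: T2 CAS ⇒ ok; ctr=4 reg=3
step 6: T1 LOAD ⇒ load; ctr=4 reg=4
step 7: T2 LOAD ⇒ load; ctr=4 reg=4
step 8: T1 CAS ⇒ ok; ctr=5 reg=4
step 9: T2 CAS ⇒ retry; ctr=5 reg=4
step 10: T0 CAS ⇒ retry; ctr=5 reg=3
step 11: T0 LOAD ⇒ load; ctr=5 reg=5
step 12: T1 LOAD ⇒ load; ctr=5 reg=5
step 13: T1 CAS ⇒ ok; ctr=6 reg=5
step 14: T0 CAS ⇒ retry; ctr=6 reg=5
step 15: T0 LOAD ⇒ load; ctr=6 reg=6
step 16: T0 CAS ⇒ ok; ctr=7 reg=6

T2 = (1, 1)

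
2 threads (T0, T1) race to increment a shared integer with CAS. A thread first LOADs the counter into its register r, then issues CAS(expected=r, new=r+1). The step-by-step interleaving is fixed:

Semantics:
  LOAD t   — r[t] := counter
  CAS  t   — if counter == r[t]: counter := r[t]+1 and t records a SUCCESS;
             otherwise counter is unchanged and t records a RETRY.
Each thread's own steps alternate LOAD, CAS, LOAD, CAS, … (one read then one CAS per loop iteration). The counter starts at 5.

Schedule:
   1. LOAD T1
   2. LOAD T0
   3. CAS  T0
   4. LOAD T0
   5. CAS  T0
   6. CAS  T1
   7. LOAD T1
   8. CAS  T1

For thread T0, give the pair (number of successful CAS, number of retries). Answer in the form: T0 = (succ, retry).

[1] T1.load  rd  (counter 5, T1.r 5)
[2] T0.load  rd  (counter 5, T0.r 5)
[3] T0.cas  hit  (counter 6, T0.r 5)
[4] T0.load  rd  (counter 6, T0.r 6)
[5] T0.cas  hit  (counter 7, T0.r 6)
[6] T1.cas  miss  (counter 7, T1.r 5)
[7] T1.load  rd  (counter 7, T1.r 7)
[8] T1.cas  hit  (counter 8, T1.r 7)

T0 = (2, 0)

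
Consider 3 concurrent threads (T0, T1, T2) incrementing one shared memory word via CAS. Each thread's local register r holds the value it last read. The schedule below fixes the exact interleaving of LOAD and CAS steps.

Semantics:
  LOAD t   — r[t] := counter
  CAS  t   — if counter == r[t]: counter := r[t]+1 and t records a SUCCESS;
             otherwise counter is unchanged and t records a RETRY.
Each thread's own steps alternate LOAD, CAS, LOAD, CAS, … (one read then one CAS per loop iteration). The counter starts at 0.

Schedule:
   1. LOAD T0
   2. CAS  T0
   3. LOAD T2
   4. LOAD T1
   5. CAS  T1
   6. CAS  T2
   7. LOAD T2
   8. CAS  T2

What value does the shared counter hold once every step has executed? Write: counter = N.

counter = 3

T0 LOAD — after: cnt=0, r=0 — load
T0 CAS — after: cnt=1, r=0 — ok
T2 LOAD — after: cnt=1, r=1 — load
T1 LOAD — after: cnt=1, r=1 — load
T1 CAS — after: cnt=2, r=1 — ok
T2 CAS — after: cnt=2, r=1 — retry
T2 LOAD — after: cnt=2, r=2 — load
T2 CAS — after: cnt=3, r=2 — ok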